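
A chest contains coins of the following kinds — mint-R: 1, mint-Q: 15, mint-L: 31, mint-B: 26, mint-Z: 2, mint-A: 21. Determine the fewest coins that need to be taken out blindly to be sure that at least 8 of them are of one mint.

Pigeonhole: put each drawn coin into a box by mint. The largest draw with every box below 8 takes min(count, 7) from each mint; mints with fewer than 7 contribute all they have.
Σ min(cᵢ, 7) = 1 + 7 + 7 + 7 + 2 + 7 = 31.
Draw number 31 + 1 = 32 must push one box to 8.

32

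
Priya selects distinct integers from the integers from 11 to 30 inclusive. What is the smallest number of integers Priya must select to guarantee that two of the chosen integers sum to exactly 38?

13

Two chosen integers sum to 38 exactly when both halves of some pair {x, 38−x} with 11 ≤ x ≤ 38−x ≤ 27 are chosen — 8 such pairs.
The remaining 4 elements (those with no distinct partner in range) can never complete a 38-sum, so the worst case takes all of them and one from each pair: 4 + 8 = 12.
The 13th integer has to be the second member of some pair, so 12 + 1 = 13.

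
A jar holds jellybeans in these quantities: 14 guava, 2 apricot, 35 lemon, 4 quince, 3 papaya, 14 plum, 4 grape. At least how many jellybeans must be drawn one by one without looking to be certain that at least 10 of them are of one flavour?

An adversary could hand out at most 9 jellybeans per flavour (4 flavours run out sooner): 9 + 2 + 9 + 4 + 3 + 9 + 4 = 40 jellybeans and still no flavour has 10.
By the pigeonhole principle, one more jellybean lands in a flavour already at 9, so 41 draws are enough and 40 are not.

41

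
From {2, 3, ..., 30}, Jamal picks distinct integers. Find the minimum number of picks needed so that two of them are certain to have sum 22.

Two chosen integers sum to 22 exactly when both halves of some pair {x, 22−x} with 2 ≤ x ≤ 22−x ≤ 20 are chosen — 9 such pairs.
The remaining 11 elements (those with no distinct partner in range) can never complete a 22-sum, so the worst case takes all of them and one from each pair: 11 + 9 = 20.
By pigeonhole, the 21st integer has to be the second member of some pair, so 20 + 1 = 21.

21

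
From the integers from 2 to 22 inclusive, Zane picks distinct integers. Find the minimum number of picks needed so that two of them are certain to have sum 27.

Two chosen integers sum to 27 exactly when both halves of some pair {x, 27−x} with 5 ≤ x ≤ 27−x ≤ 22 are chosen — 9 such pairs.
The remaining 3 elements (those with no distinct partner in range) can never complete a 27-sum, so the worst case takes all of them and one from each pair: 3 + 9 = 12.
The 13th integer has to be the second member of some pair, so 12 + 1 = 13.

13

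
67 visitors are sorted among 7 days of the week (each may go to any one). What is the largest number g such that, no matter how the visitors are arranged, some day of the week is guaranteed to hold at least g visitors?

10

Pigeonhole: the 7 days of the week are the holes and the 67 visitors are the pigeons.
If every day of the week held at most 9 visitors, the total would be at most 7 × 9 = 63, which is less than 67.
So some day of the week holds at least ⌈67/7⌉ = 10 visitors.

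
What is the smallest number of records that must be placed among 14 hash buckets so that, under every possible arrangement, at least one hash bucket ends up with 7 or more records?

With 84 records one could put exactly 6 in each of the 14 hash buckets, and no hash bucket would reach 7.
One more record must land in a hash bucket that already has 6, giving it 7.
So 14 × 6 + 1 = 85 records are required.

85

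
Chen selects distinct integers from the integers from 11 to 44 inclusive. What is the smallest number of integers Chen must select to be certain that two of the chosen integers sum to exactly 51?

Two chosen integers sum to 51 exactly when both halves of some pair {x, 51−x} with 11 ≤ x ≤ 51−x ≤ 40 are chosen — 15 such pairs.
The remaining 4 elements (those with no distinct partner in range) can never complete a 51-sum, so the worst case takes all of them and one from each pair: 4 + 15 = 19.
By the pigeonhole principle, the 20th integer has to be the second member of some pair, so 19 + 1 = 20.

20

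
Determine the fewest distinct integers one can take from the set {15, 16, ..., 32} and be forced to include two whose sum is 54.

14

Group the elements by complementary pair {x, 54−x}: {22,32}, {23,31}, {24,30}, …, giving 5 two-element pairs, the single value 27 (it cannot pair with itself since the integers are distinct), and 7 integers whose partner 54−x falls outside [15,32].
Treating each of those 13 groups as a pigeonhole, one can pick one integer per group — 13 integers — with no two summing to 54.
The 14th integer lands in an occupied pair, forcing a sum of 54.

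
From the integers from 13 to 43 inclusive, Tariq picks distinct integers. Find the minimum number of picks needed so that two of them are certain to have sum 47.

Group the elements by complementary pair {x, 47−x}: {13,34}, {14,33}, {15,32}, …, giving 11 two-element pairs and 9 integers whose partner 47−x falls outside [13,43].
Treating each of those 20 groups as a pigeonhole, one can pick one integer per group — 20 integers — with no two summing to 47.
The 21st integer lands in an occupied pair, forcing a sum of 47.

21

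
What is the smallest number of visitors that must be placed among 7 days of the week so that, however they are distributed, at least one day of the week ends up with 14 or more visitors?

92

With 91 visitors one could put exactly 13 in each of the 7 days of the week, and no day of the week would reach 14.
One more visitor must land in a day of the week that already has 13, giving it 14.
So 7 × 13 + 1 = 92 visitors are required.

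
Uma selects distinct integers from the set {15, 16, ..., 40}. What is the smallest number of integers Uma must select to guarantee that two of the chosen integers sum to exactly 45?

Two chosen integers sum to 45 exactly when both halves of some pair {x, 45−x} with 15 ≤ x ≤ 45−x ≤ 30 are chosen — 8 such pairs.
The remaining 10 elements (those with no distinct partner in range) can never complete a 45-sum, so the worst case takes all of them and one from each pair: 10 + 8 = 18.
By pigeonhole, the 19th integer has to be the second member of some pair, so 18 + 1 = 19.

19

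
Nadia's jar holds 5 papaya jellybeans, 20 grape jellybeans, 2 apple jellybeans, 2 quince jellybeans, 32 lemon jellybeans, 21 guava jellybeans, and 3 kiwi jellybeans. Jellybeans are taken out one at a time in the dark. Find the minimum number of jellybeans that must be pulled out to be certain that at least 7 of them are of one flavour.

31

The 7 flavours are the holes; the jellybeans drawn are the pigeons.
To avoid 7 of any one flavour, the worst case takes at most 6 of each flavour, or every jellybean of a flavour that has fewer than 6.
That gives 5 + 6 + 2 + 2 + 6 + 6 + 3 = 30 jellybeans with no flavour reaching 7.
The next jellybean forces some flavour to 7, so 30 + 1 = 31.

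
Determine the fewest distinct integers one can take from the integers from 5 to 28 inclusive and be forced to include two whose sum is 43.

18

A set avoiding the sum 43 can contain at most one of each pair {x, 43−x}, plus the 10 elements whose complement lies outside the range.
The integers 5, …, 21 (17 of them) are such a set: any two sum to at least 5+6 = 11 and at most 20+21 = 41 < 43.
Any 18th integer completes one of the 7 pairs, so 18 choices force a sum of 43.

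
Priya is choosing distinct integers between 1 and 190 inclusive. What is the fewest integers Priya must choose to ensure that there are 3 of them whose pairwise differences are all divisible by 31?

63

Integers whose pairwise differences are multiples of 31 are exactly those sharing a remainder mod 31. Pigeonhole: the 31 residue classes mod 31 are the pigeonholes.
With 62 integers one could put 2 in each residue class and have no class reach 3.
The 63rd integer pushes some class to 3, so 31·2 + 1 = 63.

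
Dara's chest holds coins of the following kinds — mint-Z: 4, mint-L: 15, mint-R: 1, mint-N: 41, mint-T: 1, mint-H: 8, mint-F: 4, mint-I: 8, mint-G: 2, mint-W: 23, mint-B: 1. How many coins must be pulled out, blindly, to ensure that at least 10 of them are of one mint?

An adversary could hand out at most 9 coins per mint (8 mints run out sooner): 4 + 9 + 1 + 9 + 1 + 8 + 4 + 8 + 2 + 9 + 1 = 56 coins and still no mint has 10.
By the pigeonhole principle, one more coin lands in a mint already at 9, so 57 draws are enough and 56 are not.

57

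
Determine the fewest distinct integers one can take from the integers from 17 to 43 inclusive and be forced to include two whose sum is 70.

Group the elements by complementary pair {x, 70−x}: {27,43}, {28,42}, {29,41}, …, giving 8 two-element pairs, the single value 35 (it cannot pair with itself since the integers are distinct), and 10 integers whose partner 70−x falls outside [17,43].
By the pigeonhole principle, treating each of those 19 groups as a pigeonhole, one can pick one integer per group — 19 integers — with no two summing to 70.
The 20th integer lands in an occupied pair, forcing a sum of 70.

20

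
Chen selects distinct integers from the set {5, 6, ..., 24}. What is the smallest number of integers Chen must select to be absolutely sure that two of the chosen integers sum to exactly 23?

14

Group the elements by complementary pair {x, 23−x}: {5,18}, {6,17}, {7,16}, …, giving 7 two-element pairs and 6 integers whose partner 23−x falls outside [5,24].
Pigeonhole: treating each of those 13 groups as a pigeonhole, one can pick one integer per group — 13 integers — with no two summing to 23.
The 14th integer lands in an occupied pair, forcing a sum of 23.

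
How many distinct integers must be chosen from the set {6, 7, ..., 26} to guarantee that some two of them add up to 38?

15

Group the elements by complementary pair {x, 38−x}: {12,26}, {13,25}, {14,24}, …, giving 7 two-element pairs, the single value 19 (it cannot pair with itself since the integers are distinct), and 6 integers whose partner 38−x falls outside [6,26].
Pigeonhole: treating each of those 14 groups as a pigeonhole, one can pick one integer per group — 14 integers — with no two summing to 38.
The 15th integer lands in an occupied pair, forcing a sum of 38.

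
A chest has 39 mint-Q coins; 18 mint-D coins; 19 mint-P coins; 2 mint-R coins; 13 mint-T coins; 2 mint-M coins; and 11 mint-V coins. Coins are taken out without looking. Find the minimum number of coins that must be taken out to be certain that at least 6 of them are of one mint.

30

An adversary could hand out at most 5 coins per mint (mint-R, mint-M run out sooner): 5 + 5 + 5 + 2 + 5 + 2 + 5 = 29 coins and still no mint has 6.
By pigeonhole, one more coin lands in a mint already at 5, so 30 draws are enough and 29 are not.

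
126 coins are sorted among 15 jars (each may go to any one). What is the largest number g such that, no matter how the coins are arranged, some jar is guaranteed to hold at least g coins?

By pigeonhole, the 15 jars are the holes and the 126 coins are the pigeons.
If every jar held at most 8 coins, the total would be at most 15 × 8 = 120, which is less than 126.
So some jar holds at least ⌈126/15⌉ = 9 coins.

9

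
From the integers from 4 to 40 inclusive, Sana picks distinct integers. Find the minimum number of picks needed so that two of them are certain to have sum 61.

28

Two chosen integers sum to 61 exactly when both halves of some pair {x, 61−x} with 21 ≤ x ≤ 61−x ≤ 40 are chosen — 10 such pairs.
The remaining 17 elements (those with no distinct partner in range) can never complete a 61-sum, so the worst case takes all of them and one from each pair: 17 + 10 = 27.
The 28th integer has to be the second member of some pair, so 27 + 1 = 28.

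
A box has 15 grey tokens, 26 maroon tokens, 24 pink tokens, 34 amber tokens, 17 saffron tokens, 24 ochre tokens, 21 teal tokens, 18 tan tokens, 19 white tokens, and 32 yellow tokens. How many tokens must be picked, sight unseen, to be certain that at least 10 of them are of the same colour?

By the pigeonhole principle, put each drawn token into a box by colour. The largest draw with every box below 10 takes min(count, 9) from each colour.
Σ min(cᵢ, 9) = 9 + 9 + 9 + 9 + 9 + 9 + 9 + 9 + 9 + 9 = 90.
Draw number 90 + 1 = 91 must push one box to 10.

91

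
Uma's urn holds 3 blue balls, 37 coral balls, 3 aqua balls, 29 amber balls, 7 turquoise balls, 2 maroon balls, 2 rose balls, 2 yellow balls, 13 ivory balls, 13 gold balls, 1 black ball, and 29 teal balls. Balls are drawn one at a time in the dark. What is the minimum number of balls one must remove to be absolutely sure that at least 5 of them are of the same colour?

By the pigeonhole principle, the 12 colours are the holes; the balls drawn are the pigeons.
To avoid 5 of any one colour, the worst case takes at most 4 of each colour, or every ball of a colour that has fewer than 4.
That gives 3 + 4 + 3 + 4 + 4 + 2 + 2 + 2 + 4 + 4 + 1 + 4 = 37 balls with no colour reaching 5.
The next ball forces some colour to 5, so 37 + 1 = 38.

38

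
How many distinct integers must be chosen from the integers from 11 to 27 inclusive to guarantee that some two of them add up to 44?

13

A set avoiding the sum 44 can contain at most one of each pair {x, 44−x}, plus the 7 elements whose complement lies outside the range or equal to its own complement.
The integers 11, …, 22 (12 of them) are such a set: any two sum to at least 11+12 = 23 and at most 21+22 = 43 < 44.
Any 13th integer completes one of the 5 pairs, so 13 choices force a sum of 44.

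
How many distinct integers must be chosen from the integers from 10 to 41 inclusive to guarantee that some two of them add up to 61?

22

Group the elements by complementary pair {x, 61−x}: {20,41}, {21,40}, {22,39}, …, giving 11 two-element pairs and 10 integers whose partner 61−x falls outside [10,41].
By pigeonhole, treating each of those 21 groups as a pigeonhole, one can pick one integer per group — 21 integers — with no two summing to 61.
The 22nd integer lands in an occupied pair, forcing a sum of 61.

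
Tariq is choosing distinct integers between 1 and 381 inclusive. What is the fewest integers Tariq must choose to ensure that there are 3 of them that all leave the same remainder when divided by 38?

The 38 residue classes mod 38 are the pigeonholes.
With 76 integers one could put 2 in each residue class and have no class reach 3.
The 77th integer pushes some class to 3, so 38·2 + 1 = 77.

77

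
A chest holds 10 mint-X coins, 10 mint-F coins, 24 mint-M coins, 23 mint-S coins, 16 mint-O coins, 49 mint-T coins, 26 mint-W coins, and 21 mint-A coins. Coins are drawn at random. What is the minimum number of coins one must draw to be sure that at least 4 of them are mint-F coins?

In the worst case for collecting mint-F coins, every non-mint-F coin comes out first.
There are 10 + 24 + 23 + 16 + 49 + 26 + 21 = 169 non-mint-F coins altogether.
After those, each further coin must be mint-F, so 169 + 4 = 173 draws guarantee 4 mint-F coins.

173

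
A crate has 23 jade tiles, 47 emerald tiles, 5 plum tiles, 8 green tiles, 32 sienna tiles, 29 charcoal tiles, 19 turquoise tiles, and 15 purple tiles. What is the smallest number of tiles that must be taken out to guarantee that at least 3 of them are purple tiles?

In the worst case for collecting purple tiles, every non-purple tile comes out first.
There are 23 + 47 + 5 + 8 + 32 + 29 + 19 = 163 non-purple tiles altogether.
After those, each further tile must be purple, so 163 + 3 = 166 draws guarantee 3 purple tiles.

166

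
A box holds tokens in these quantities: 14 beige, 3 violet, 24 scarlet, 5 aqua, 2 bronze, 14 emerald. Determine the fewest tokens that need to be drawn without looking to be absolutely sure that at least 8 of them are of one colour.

32

An adversary could hand out at most 7 tokens per colour (violet, aqua, bronze run out sooner): 7 + 3 + 7 + 5 + 2 + 7 = 31 tokens and still no colour has 8.
By the pigeonhole principle, one more token lands in a colour already at 7, so 32 draws are enough and 31 are not.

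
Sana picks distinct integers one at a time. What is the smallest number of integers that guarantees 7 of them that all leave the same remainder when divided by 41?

By pigeonhole, the 41 residue classes mod 41 are the pigeonholes.
With 246 integers one could put 6 in each residue class and have no class reach 7.
The 247th integer pushes some class to 7, so 41·6 + 1 = 247.

247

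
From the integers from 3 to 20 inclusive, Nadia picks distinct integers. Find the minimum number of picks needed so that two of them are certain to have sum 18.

13

Group the elements by complementary pair {x, 18−x}: {3,15}, {4,14}, {5,13}, …, giving 6 two-element pairs, the single value 9 (it cannot pair with itself since the integers are distinct), and 5 integers whose partner 18−x falls outside [3,20].
Pigeonhole: treating each of those 12 groups as a pigeonhole, one can pick one integer per group — 12 integers — with no two summing to 18.
The 13th integer lands in an occupied pair, forcing a sum of 18.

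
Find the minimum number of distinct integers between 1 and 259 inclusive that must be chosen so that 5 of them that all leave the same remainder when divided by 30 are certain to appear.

121

The 30 residue classes mod 30 are the pigeonholes.
With 120 integers one could put 4 in each residue class and have no class reach 5.
The 121st integer pushes some class to 5, so 30·4 + 1 = 121.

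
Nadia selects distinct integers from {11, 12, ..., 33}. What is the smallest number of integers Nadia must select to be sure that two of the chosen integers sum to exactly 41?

Two chosen integers sum to 41 exactly when both halves of some pair {x, 41−x} with 11 ≤ x ≤ 41−x ≤ 30 are chosen — 10 such pairs.
The remaining 3 elements (those with no distinct partner in range) can never complete a 41-sum, so the worst case takes all of them and one from each pair: 3 + 10 = 13.
The 14th integer has to be the second member of some pair, so 13 + 1 = 14.

14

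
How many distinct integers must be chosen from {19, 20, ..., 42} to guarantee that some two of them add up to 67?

Two chosen integers sum to 67 exactly when both halves of some pair {x, 67−x} with 25 ≤ x ≤ 67−x ≤ 42 are chosen — 9 such pairs.
The remaining 6 elements (those with no distinct partner in range) can never complete a 67-sum, so the worst case takes all of them and one from each pair: 6 + 9 = 15.
Pigeonhole: the 16th integer has to be the second member of some pair, so 15 + 1 = 16.

16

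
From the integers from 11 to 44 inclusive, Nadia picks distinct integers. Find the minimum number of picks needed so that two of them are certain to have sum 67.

24

Group the elements by complementary pair {x, 67−x}: {23,44}, {24,43}, {25,42}, …, giving 11 two-element pairs and 12 integers whose partner 67−x falls outside [11,44].
By the pigeonhole principle, treating each of those 23 groups as a pigeonhole, one can pick one integer per group — 23 integers — with no two summing to 67.
The 24th integer lands in an occupied pair, forcing a sum of 67.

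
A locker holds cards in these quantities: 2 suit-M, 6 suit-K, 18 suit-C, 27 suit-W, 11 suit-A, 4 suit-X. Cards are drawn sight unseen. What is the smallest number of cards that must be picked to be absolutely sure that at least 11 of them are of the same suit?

Pigeonhole: the 6 suits are the holes; the cards drawn are the pigeons.
To avoid 11 of any one suit, the worst case takes at most 10 of each suit, or every card of a suit that has fewer than 10.
That gives 2 + 6 + 10 + 10 + 10 + 4 = 42 cards with no suit reaching 11.
The next card forces some suit to 11, so 42 + 1 = 43.

43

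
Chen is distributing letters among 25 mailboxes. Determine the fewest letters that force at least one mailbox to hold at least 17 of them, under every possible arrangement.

401

With 400 letters one could put exactly 16 in each of the 25 mailboxes, and no mailbox would reach 17.
One more letter must land in a mailbox that already has 16, giving it 17.
So 25 × 16 + 1 = 401 letters are required.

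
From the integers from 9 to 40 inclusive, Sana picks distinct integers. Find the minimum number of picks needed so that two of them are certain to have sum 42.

Two chosen integers sum to 42 exactly when both halves of some pair {x, 42−x} with 9 ≤ x ≤ 42−x ≤ 33 are chosen — 12 such pairs.
The remaining 8 elements (those with no distinct partner in range) can never complete a 42-sum, so the worst case takes all of them and one from each pair: 8 + 12 = 20.
The 21st integer has to be the second member of some pair, so 20 + 1 = 21.

21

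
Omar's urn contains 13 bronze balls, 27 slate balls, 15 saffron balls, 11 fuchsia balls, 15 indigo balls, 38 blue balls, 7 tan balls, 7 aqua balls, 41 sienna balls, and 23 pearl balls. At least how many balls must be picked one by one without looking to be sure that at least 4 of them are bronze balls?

188

In the worst case for collecting bronze balls, every non-bronze ball comes out first.
There are 27 + 15 + 11 + 15 + 38 + 7 + 7 + 41 + 23 = 184 non-bronze balls altogether.
After those, each further ball must be bronze, so 184 + 4 = 188 draws guarantee 4 bronze balls.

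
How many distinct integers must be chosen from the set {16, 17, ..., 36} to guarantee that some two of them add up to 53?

12

Two chosen integers sum to 53 exactly when both halves of some pair {x, 53−x} with 17 ≤ x ≤ 53−x ≤ 36 are chosen — 10 such pairs.
The remaining 1 element (those with no distinct partner in range) can never complete a 53-sum, so the worst case takes all of them and one from each pair: 1 + 10 = 11.
By the pigeonhole principle, the 12th integer has to be the second member of some pair, so 11 + 1 = 12.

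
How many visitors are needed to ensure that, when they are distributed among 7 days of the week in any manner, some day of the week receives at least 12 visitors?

With 77 visitors one could put exactly 11 in each of the 7 days of the week, and no day of the week would reach 12.
One more visitor must land in a day of the week that already has 11, giving it 12.
So 7 × 11 + 1 = 78 visitors are required.

78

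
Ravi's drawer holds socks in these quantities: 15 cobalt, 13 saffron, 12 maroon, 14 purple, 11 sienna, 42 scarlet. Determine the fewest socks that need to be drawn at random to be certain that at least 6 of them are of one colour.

31

An adversary could hand out at most 5 socks per colour: 5 + 5 + 5 + 5 + 5 + 5 = 30 socks and still no colour has 6.
By the pigeonhole principle, one more sock lands in a colour already at 5, so 31 draws are enough and 30 are not.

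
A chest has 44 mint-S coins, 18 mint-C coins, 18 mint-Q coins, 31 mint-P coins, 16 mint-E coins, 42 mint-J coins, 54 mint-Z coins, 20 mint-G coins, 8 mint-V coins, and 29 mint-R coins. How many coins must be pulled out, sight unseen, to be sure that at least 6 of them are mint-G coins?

In the worst case for collecting mint-G coins, every non-mint-G coin comes out first.
There are 44 + 18 + 18 + 31 + 16 + 42 + 54 + 8 + 29 = 260 non-mint-G coins altogether.
After those, each further coin must be mint-G, so 260 + 6 = 266 draws guarantee 6 mint-G coins.

266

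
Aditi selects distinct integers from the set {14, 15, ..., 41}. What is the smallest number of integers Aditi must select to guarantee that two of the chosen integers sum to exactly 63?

19

Group the elements by complementary pair {x, 63−x}: {22,41}, {23,40}, {24,39}, …, giving 10 two-element pairs and 8 integers whose partner 63−x falls outside [14,41].
By the pigeonhole principle, treating each of those 18 groups as a pigeonhole, one can pick one integer per group — 18 integers — with no two summing to 63.
The 19th integer lands in an occupied pair, forcing a sum of 63.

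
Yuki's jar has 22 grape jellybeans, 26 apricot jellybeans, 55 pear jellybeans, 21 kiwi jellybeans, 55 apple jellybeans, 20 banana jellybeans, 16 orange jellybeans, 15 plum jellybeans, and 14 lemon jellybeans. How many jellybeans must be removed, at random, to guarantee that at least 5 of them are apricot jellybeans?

In the worst case for collecting apricot jellybeans, every non-apricot jellybean comes out first.
There are 22 + 55 + 21 + 55 + 20 + 16 + 15 + 14 = 218 non-apricot jellybeans altogether.
After those, each further jellybean must be apricot, so 218 + 5 = 223 draws guarantee 5 apricot jellybeans.

223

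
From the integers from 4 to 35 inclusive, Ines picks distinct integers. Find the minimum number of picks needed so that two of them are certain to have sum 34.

20

A set avoiding the sum 34 can contain at most one of each pair {x, 34−x}, plus the 6 elements whose complement lies outside the range or equal to its own complement.
The integers 17, …, 35 (19 of them) are such a set: any two sum to at least 17+18 = 35 > 34.
Any 20th integer completes one of the 13 pairs, so 20 choices force a sum of 34.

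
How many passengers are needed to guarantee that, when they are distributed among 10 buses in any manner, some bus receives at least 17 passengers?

161

With 160 passengers one could put exactly 16 in each of the 10 buses, and no bus would reach 17.
By pigeonhole, one more passenger must land in a bus that already has 16, giving it 17.
So 10 × 16 + 1 = 161 passengers are required.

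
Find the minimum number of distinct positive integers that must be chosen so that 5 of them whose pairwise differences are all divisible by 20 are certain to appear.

Integers whose pairwise differences are multiples of 20 are exactly those sharing a remainder mod 20. By the pigeonhole principle, the 20 residue classes mod 20 are the pigeonholes.
With 80 integers one could put 4 in each residue class and have no class reach 5.
The 81st integer pushes some class to 5, so 20·4 + 1 = 81.

81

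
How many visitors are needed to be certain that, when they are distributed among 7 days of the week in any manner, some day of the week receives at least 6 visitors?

36

With 35 visitors one could put exactly 5 in each of the 7 days of the week, and no day of the week would reach 6.
One more visitor must land in a day of the week that already has 5, giving it 6.
So 7 × 5 + 1 = 36 visitors are required.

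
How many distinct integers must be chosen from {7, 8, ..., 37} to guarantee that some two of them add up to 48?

19

Two chosen integers sum to 48 exactly when both halves of some pair {x, 48−x} with 11 ≤ x ≤ 48−x ≤ 37 are chosen — 13 such pairs.
The remaining 5 elements (those with no distinct partner in range) can never complete a 48-sum, so the worst case takes all of them and one from each pair: 5 + 13 = 18.
By the pigeonhole principle, the 19th integer has to be the second member of some pair, so 18 + 1 = 19.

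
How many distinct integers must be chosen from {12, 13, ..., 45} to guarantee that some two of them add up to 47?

Group the elements by complementary pair {x, 47−x}: {12,35}, {13,34}, {14,33}, …, giving 12 two-element pairs and 10 integers whose partner 47−x falls outside [12,45].
Treating each of those 22 groups as a pigeonhole, one can pick one integer per group — 22 integers — with no two summing to 47.
The 23rd integer lands in an occupied pair, forcing a sum of 47.

23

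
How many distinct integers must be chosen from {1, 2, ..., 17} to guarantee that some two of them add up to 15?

Two chosen integers sum to 15 exactly when both halves of some pair {x, 15−x} with 1 ≤ x ≤ 15−x ≤ 14 are chosen — 7 such pairs.
The remaining 3 elements (those with no distinct partner in range) can never complete a 15-sum, so the worst case takes all of them and one from each pair: 3 + 7 = 10.
By the pigeonhole principle, the 11th integer has to be the second member of some pair, so 10 + 1 = 11.

11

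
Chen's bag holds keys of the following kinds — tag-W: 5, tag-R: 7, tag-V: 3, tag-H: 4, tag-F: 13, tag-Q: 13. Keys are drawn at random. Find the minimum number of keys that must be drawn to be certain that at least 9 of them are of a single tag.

36

An adversary could hand out at most 8 keys per tag (4 tags run out sooner): 5 + 7 + 3 + 4 + 8 + 8 = 35 keys and still no tag has 9.
One more key lands in a tag already at 8, so 36 draws are enough and 35 are not.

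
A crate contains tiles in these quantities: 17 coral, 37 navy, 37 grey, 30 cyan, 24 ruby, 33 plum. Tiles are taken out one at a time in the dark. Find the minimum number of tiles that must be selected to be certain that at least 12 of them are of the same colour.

The 6 colours are the holes; the tiles drawn are the pigeons.
To avoid 12 of any one colour, the worst case takes at most 11 of each colour.
That gives 11 + 11 + 11 + 11 + 11 + 11 = 66 tiles with no colour reaching 12.
The next tile forces some colour to 12, so 66 + 1 = 67.

67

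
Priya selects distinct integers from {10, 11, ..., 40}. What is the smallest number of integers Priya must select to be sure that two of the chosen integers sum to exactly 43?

20

Group the elements by complementary pair {x, 43−x}: {10,33}, {11,32}, {12,31}, …, giving 12 two-element pairs and 7 integers whose partner 43−x falls outside [10,40].
Pigeonhole: treating each of those 19 groups as a pigeonhole, one can pick one integer per group — 19 integers — with no two summing to 43.
The 20th integer lands in an occupied pair, forcing a sum of 43.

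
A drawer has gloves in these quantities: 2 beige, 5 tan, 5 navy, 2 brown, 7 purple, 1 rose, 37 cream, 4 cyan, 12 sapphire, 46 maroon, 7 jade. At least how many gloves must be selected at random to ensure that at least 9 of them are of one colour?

By pigeonhole, the 11 colours are the holes; the gloves drawn are the pigeons.
To avoid 9 of any one colour, the worst case takes at most 8 of each colour, or every glove of a colour that has fewer than 8.
That gives 2 + 5 + 5 + 2 + 7 + 1 + 8 + 4 + 8 + 8 + 7 = 57 gloves with no colour reaching 9.
The next glove forces some colour to 9, so 57 + 1 = 58.

58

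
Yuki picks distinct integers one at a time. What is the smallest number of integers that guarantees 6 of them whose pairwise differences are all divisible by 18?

91

Integers whose pairwise differences are multiples of 18 are exactly those sharing a remainder mod 18. By pigeonhole, the 18 residue classes mod 18 are the pigeonholes.
With 90 integers one could put 5 in each residue class and have no class reach 6.
The 91st integer pushes some class to 6, so 18·5 + 1 = 91.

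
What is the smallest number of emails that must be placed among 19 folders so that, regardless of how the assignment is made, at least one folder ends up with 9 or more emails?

With 152 emails one could put exactly 8 in each of the 19 folders, and no folder would reach 9.
By the pigeonhole principle, one more email must land in a folder that already has 8, giving it 9.
So 19 × 8 + 1 = 153 emails are required.

153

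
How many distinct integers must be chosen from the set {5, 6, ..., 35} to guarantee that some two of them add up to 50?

22

A set avoiding the sum 50 can contain at most one of each pair {x, 50−x}, plus the 11 elements whose complement lies outside the range or equal to its own complement.
The integers 5, …, 25 (21 of them) are such a set: any two sum to at least 5+6 = 11 and at most 24+25 = 49 < 50.
Any 22nd integer completes one of the 10 pairs, so 22 choices force a sum of 50.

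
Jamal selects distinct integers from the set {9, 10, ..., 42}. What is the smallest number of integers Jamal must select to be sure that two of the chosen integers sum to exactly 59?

22

Two chosen integers sum to 59 exactly when both halves of some pair {x, 59−x} with 17 ≤ x ≤ 59−x ≤ 42 are chosen — 13 such pairs.
The remaining 8 elements (those with no distinct partner in range) can never complete a 59-sum, so the worst case takes all of them and one from each pair: 8 + 13 = 21.
The 22nd integer has to be the second member of some pair, so 21 + 1 = 22.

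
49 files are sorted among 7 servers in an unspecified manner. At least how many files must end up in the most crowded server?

By the pigeonhole principle, the 7 servers are the holes and the 49 files are the pigeons.
If every server held at most 6 files, the total would be at most 7 × 6 = 42, which is less than 49.
So some server holds at least ⌈49/7⌉ = 7 files.

7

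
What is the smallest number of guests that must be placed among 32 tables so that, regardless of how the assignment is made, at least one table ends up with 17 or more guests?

With 512 guests one could put exactly 16 in each of the 32 tables, and no table would reach 17.
By the pigeonhole principle, one more guest must land in a table that already has 16, giving it 17.
So 32 × 16 + 1 = 513 guests are required.

513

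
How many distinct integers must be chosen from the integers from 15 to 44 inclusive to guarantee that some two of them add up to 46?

23

Group the elements by complementary pair {x, 46−x}: {15,31}, {16,30}, {17,29}, …, giving 8 two-element pairs, the single value 23 (it cannot pair with itself since the integers are distinct), and 13 integers whose partner 46−x falls outside [15,44].
Treating each of those 22 groups as a pigeonhole, one can pick one integer per group — 22 integers — with no two summing to 46.
The 23rd integer lands in an occupied pair, forcing a sum of 46.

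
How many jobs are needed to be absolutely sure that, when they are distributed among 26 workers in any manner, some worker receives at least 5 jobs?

With 104 jobs one could put exactly 4 in each of the 26 workers, and no worker would reach 5.
By the pigeonhole principle, one more job must land in a worker that already has 4, giving it 5.
So 26 × 4 + 1 = 105 jobs are required.

105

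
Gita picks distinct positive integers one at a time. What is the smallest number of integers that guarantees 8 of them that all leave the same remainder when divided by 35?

The 35 residue classes mod 35 are the pigeonholes.
With 245 integers one could put 7 in each residue class and have no class reach 8.
The 246th integer pushes some class to 8, so 35·7 + 1 = 246.

246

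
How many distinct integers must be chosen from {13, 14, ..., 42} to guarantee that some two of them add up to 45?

A set avoiding the sum 45 can contain at most one of each pair {x, 45−x}, plus the 10 elements whose complement lies outside the range.
The integers 23, …, 42 (20 of them) are such a set: any two sum to at least 23+24 = 47 > 45.
Pigeonhole: any 21st integer completes one of the 10 pairs, so 21 choices force a sum of 45.

21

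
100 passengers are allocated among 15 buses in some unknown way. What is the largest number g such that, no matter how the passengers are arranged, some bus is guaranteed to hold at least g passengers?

7

The 15 buses are the holes and the 100 passengers are the pigeons.
If every bus held at most 6 passengers, the total would be at most 15 × 6 = 90, which is less than 100.
So some bus holds at least ⌈100/15⌉ = 7 passengers.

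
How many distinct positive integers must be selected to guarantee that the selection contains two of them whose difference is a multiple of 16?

17

Integers whose pairwise differences are multiples of 16 are exactly those sharing a remainder mod 16. The 16 residue classes mod 16 are the pigeonholes.
With 16 integers one could put 1 in each residue class and have no class reach 2.
The 17th integer pushes some class to 2, so 16·1 + 1 = 17.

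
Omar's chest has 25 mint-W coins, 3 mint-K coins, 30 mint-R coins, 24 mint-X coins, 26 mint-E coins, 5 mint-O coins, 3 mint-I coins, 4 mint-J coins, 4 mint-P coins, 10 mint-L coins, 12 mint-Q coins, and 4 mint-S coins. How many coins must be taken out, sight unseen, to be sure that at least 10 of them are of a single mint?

78

By pigeonhole, put each drawn coin into a box by mint. The largest draw with every box below 10 takes min(count, 9) from each mint; mints with fewer than 9 contribute all they have.
Σ min(cᵢ, 9) = 9 + 3 + 9 + 9 + 9 + 5 + 3 + 4 + 4 + 9 + 9 + 4 = 77.
Draw number 77 + 1 = 78 must push one box to 10.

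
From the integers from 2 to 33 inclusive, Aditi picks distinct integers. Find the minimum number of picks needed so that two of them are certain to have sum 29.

Two chosen integers sum to 29 exactly when both halves of some pair {x, 29−x} with 2 ≤ x ≤ 29−x ≤ 27 are chosen — 13 such pairs.
The remaining 6 elements (those with no distinct partner in range) can never complete a 29-sum, so the worst case takes all of them and one from each pair: 6 + 13 = 19.
Pigeonhole: the 20th integer has to be the second member of some pair, so 19 + 1 = 20.

20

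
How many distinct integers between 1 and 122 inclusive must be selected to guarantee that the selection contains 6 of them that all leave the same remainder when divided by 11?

56

By the pigeonhole principle, the 11 residue classes mod 11 are the pigeonholes.
With 55 integers one could put 5 in each residue class and have no class reach 6.
The 56th integer pushes some class to 6, so 11·5 + 1 = 56.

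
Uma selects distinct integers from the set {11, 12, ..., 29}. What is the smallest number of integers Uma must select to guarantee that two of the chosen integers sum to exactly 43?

12

Two chosen integers sum to 43 exactly when both halves of some pair {x, 43−x} with 14 ≤ x ≤ 43−x ≤ 29 are chosen — 8 such pairs.
The remaining 3 elements (those with no distinct partner in range) can never complete a 43-sum, so the worst case takes all of them and one from each pair: 3 + 8 = 11.
The 12th integer has to be the second member of some pair, so 11 + 1 = 12.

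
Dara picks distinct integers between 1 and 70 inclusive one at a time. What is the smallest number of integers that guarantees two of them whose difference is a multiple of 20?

21

Integers whose pairwise differences are multiples of 20 are exactly those sharing a remainder mod 20. By pigeonhole, the 20 residue classes mod 20 are the pigeonholes.
With 20 integers one could put 1 in each residue class and have no class reach 2.
The 21st integer pushes some class to 2, so 20·1 + 1 = 21.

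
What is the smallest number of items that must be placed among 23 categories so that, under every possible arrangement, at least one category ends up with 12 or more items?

254

With 253 items one could put exactly 11 in each of the 23 categories, and no category would reach 12.
One more item must land in a category that already has 11, giving it 12.
So 23 × 11 + 1 = 254 items are required.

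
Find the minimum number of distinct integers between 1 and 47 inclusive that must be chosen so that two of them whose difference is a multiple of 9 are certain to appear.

10

Integers whose pairwise differences are multiples of 9 are exactly those sharing a remainder mod 9. By pigeonhole, the 9 residue classes mod 9 are the pigeonholes.
With 9 integers one could put 1 in each residue class and have no class reach 2.
The 10th integer pushes some class to 2, so 9·1 + 1 = 10.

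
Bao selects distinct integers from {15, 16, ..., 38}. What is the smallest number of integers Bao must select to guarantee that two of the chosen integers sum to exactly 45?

17

Group the elements by complementary pair {x, 45−x}: {15,30}, {16,29}, {17,28}, …, giving 8 two-element pairs and 8 integers whose partner 45−x falls outside [15,38].
Treating each of those 16 groups as a pigeonhole, one can pick one integer per group — 16 integers — with no two summing to 45.
The 17th integer lands in an occupied pair, forcing a sum of 45.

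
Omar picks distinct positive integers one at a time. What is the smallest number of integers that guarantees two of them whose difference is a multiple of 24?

25

Integers whose pairwise differences are multiples of 24 are exactly those sharing a remainder mod 24. The 24 residue classes mod 24 are the pigeonholes.
With 24 integers one could put 1 in each residue class and have no class reach 2.
The 25th integer pushes some class to 2, so 24·1 + 1 = 25.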